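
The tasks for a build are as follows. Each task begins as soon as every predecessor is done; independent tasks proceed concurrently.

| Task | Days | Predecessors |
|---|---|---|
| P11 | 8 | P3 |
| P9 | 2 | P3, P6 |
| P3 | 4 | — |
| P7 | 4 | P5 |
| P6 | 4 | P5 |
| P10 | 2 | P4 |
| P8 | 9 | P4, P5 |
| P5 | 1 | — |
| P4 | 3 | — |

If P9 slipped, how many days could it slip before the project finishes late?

P3→P11 = 4+8 = 12 sets the makespan at 12 days.
P9 finishes as early as 7 and must finish by 12.
Float = 12 − 7 = 5.

5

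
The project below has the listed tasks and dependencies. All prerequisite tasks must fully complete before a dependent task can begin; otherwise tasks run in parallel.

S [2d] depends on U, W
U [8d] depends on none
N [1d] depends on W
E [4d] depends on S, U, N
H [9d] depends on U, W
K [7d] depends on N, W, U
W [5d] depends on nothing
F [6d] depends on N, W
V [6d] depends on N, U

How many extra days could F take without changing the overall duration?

5

The longest chain is U→H = 8+9 = 17; overall finish 17 days.
The longest chain containing F totals 12 days.
Slack of F = 11 − 6 = 5 days.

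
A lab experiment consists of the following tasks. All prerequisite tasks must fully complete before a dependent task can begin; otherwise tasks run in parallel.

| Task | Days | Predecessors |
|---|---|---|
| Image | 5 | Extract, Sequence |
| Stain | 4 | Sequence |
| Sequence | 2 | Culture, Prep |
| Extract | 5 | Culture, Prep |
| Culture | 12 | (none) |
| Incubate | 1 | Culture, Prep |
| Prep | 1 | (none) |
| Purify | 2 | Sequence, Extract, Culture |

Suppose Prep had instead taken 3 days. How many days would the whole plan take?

As given, the longest chain is Culture→Extract→Image = 12+5+5 = 22, so the finish is 22 days.
Prep has 11 days of float (longest path through it is 11).
The critical path is still Culture→Extract→Image; finish is now 22 days.

22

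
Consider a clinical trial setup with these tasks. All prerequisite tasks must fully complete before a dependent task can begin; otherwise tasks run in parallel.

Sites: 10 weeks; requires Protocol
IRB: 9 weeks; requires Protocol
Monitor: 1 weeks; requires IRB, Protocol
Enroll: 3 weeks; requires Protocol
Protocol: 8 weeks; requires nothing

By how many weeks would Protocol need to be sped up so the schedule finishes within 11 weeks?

7

Current finish: 18 weeks; target: 11.
Protocol is on every critical path, so each week cut from Protocol cuts the finish by one (this holds down to a finish of 11).
Need 18 − 11 = 7 weeks off Protocol → Protocol becomes 1 week, finish becomes 11.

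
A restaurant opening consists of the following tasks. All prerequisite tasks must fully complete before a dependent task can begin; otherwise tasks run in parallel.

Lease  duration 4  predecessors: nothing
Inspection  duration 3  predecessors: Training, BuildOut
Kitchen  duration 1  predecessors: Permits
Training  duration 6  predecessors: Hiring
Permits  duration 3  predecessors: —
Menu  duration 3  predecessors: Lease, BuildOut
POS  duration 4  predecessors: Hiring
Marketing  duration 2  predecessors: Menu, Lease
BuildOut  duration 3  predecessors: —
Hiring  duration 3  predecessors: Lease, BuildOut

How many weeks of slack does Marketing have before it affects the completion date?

Lease→Hiring→Training→Inspection = 4+3+6+3 = 16 sets the makespan at 16 weeks.
Longest path through Marketing: 9 weeks (earliest finish 9, latest finish 16).
Float = 16 − 9 = 7.

7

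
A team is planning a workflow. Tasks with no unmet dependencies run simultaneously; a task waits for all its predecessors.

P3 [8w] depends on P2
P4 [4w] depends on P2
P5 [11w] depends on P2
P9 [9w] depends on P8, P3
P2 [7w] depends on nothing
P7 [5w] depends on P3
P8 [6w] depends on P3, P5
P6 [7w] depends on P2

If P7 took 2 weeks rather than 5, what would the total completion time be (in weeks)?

33

Baseline: P2→P5→P8→P9 = 7+11+6+9 = 33 → 33 weeks.
P7 is off the critical path — its longest chain is 20 weeks, giving 13 of slack.
That remains the longest chain; total 33 weeks.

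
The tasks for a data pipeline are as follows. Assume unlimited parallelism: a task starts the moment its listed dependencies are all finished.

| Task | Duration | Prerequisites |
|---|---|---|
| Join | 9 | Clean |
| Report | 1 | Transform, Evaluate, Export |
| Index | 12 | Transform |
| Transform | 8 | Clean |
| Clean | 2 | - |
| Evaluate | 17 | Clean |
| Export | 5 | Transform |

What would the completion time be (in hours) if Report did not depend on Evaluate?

Before: longest chain Clean→Transform→Index = 2+8+12 = 22, finish 22.
Without Evaluate→Report, Report's earliest start moves from 19 to 15.
The longest chain is now Clean→Transform→Index = 2+8+12 = 22, so the plan takes 22 hours.

22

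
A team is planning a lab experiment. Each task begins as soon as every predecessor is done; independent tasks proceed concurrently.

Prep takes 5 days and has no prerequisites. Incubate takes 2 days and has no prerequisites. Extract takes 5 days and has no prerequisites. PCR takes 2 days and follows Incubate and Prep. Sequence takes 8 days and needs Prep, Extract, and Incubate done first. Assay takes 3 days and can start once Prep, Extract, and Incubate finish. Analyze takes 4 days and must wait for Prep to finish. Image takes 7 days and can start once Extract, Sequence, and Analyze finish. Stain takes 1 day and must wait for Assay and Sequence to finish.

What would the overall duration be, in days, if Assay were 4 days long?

20

As given, the longest chain is Prep→Sequence→Image = 5+8+7 = 20, so the finish is 20 days.
Assay is off the critical path — its longest chain is 9 days, giving 11 of slack.
That remains the longest chain; total 20 days.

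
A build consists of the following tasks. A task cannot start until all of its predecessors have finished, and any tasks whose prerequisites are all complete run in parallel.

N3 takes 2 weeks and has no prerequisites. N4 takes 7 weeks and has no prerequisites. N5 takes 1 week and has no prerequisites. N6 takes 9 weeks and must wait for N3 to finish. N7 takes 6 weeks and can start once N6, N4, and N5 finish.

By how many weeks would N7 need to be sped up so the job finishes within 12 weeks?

Current finish: 17 weeks; target: 12.
N7 is on every critical path, so each week cut from N7 cuts the finish by one (this holds down to a finish of 12).
Need 17 − 12 = 5 weeks off N7 → N7 becomes 1 week, finish becomes 12.

5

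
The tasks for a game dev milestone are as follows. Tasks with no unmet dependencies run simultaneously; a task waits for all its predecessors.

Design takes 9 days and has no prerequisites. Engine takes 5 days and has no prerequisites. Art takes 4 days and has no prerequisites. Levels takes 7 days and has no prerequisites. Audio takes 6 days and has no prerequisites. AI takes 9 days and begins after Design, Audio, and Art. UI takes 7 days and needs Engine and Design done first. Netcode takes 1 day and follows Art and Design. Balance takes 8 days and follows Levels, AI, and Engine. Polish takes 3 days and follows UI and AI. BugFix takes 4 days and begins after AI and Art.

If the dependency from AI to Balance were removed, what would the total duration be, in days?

22

Before: longest chain Design→AI→Balance = 9+9+8 = 26, finish 26.
Without AI→Balance, Balance's earliest start moves from 18 to 7.
After: Design→AI→BugFix = 9+9+4 = 22 → 22 days.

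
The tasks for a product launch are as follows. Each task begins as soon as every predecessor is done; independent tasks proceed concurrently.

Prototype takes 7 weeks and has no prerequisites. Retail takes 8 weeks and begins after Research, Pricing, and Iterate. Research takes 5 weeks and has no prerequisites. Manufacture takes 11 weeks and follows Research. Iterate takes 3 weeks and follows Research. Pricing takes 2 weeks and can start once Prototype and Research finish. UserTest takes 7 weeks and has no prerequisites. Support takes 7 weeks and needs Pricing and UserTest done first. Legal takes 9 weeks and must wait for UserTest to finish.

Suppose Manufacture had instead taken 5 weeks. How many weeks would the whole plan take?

Actual critical path: Prototype→Pricing→Retail = 7+2+8 = 17 ⇒ 17 weeks.
Manufacture has 1 week of float (longest path through it is 16).
The critical path is still Prototype→Pricing→Retail; finish is now 17 weeks.

17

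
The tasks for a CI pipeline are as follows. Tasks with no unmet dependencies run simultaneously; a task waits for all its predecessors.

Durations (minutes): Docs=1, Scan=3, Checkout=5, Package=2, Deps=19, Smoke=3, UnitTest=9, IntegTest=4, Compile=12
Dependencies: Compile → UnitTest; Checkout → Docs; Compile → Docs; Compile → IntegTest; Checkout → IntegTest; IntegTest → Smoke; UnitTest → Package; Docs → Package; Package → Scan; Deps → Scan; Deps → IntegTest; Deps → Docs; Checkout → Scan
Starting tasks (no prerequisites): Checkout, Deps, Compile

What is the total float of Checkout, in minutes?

Critical path: Deps→IntegTest→Smoke = 19+4+3 = 26, so the finish is 26 minutes.
Checkout finishes as early as 5 and must finish by 19.
So Checkout can slip 19 − 5 = 14 minutes.

14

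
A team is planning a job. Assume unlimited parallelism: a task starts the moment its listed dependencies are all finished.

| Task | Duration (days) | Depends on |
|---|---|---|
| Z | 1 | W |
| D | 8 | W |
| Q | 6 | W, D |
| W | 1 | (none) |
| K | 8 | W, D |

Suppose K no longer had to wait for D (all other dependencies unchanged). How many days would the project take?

Before: longest chain W→D→K = 1+8+8 = 17, finish 17.
Without D→K, K's earliest start moves from 9 to 1.
New critical path: W→D→Q = 1+8+6 = 15 ⇒ 15 days.

15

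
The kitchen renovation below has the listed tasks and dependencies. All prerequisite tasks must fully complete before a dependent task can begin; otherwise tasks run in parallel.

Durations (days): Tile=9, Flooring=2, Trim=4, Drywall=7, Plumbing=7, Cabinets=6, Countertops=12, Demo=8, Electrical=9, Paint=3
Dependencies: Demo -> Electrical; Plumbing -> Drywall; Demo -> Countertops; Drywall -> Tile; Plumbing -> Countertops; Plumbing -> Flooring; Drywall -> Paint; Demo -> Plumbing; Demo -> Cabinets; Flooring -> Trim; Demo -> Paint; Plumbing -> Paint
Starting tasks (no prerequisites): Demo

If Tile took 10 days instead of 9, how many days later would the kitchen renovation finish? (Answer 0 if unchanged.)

1

As given, the longest chain is Demo→Plumbing→Drywall→Tile = 8+7+7+9 = 31, so the finish is 31 days.
Tile lies on that path, so at 10 days the path becomes 32 days.
The critical path is still Demo→Plumbing→Drywall→Tile; finish is now 32 days.
Change in finish: 32 − 31 = +1 days.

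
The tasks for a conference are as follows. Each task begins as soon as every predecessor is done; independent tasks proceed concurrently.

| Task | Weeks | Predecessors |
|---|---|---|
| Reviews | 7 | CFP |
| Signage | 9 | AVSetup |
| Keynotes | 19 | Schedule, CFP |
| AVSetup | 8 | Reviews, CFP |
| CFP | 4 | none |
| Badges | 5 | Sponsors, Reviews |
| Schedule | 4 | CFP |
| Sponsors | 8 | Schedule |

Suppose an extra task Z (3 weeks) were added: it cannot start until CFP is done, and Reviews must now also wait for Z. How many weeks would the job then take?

Originally the job takes 28 weeks.
With Z inserted, Reviews now waits for max(CFP, Z).
New critical path: CFP→Z→Reviews→AVSetup→Signage = 4+3+7+8+9 = 31 ⇒ 31 weeks.

31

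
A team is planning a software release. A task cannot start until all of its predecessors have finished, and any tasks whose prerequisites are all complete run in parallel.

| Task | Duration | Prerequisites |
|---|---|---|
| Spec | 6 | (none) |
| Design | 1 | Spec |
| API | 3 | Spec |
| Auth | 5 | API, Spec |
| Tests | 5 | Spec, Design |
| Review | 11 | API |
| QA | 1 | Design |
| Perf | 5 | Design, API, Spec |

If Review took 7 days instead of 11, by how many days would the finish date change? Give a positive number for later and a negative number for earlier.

Actual critical path: Spec→API→Review = 6+3+11 = 20 ⇒ 20 days.
Since Review is critical, the -4 change carries straight to that chain (now 16 days).
That remains the longest chain; total 16 days.
Change in finish: 16 − 20 = -4 days.

-4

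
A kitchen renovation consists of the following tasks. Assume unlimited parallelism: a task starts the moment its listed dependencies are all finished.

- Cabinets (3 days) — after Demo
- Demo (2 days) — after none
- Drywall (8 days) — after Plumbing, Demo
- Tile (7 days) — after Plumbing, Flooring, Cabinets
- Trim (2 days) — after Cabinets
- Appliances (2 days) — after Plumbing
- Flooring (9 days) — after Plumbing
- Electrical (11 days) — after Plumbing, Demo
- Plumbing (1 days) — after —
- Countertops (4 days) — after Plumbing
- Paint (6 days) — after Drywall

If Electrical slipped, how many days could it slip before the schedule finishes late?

Plumbing→Flooring→Tile = 1+9+7 = 17 sets the makespan at 17 days.
Electrical finishes as early as 13 and must finish by 17.
So Electrical can slip 17 − 13 = 4 days.

4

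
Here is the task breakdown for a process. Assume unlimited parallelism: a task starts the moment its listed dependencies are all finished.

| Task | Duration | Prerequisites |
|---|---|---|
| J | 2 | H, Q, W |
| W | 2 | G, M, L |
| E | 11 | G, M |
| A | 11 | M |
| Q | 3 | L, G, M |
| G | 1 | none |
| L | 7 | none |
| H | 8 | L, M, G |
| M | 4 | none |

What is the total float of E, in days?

Critical path: L→H→J = 7+8+2 = 17, so the finish is 17 days.
Longest path through E: 15 days (earliest finish 15, latest finish 17).
Slack of E = 6 − 4 = 2 days.

2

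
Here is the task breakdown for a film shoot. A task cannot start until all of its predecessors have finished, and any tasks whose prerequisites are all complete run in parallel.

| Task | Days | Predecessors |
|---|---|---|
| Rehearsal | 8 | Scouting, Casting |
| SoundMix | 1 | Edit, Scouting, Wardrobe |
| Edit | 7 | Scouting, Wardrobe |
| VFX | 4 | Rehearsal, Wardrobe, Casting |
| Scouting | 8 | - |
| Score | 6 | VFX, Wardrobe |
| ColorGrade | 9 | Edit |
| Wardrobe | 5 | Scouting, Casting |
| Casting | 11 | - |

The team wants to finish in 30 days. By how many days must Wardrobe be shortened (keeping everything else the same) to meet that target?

Current finish: 32 days; target: 30.
Wardrobe is on every critical path, so each day cut from Wardrobe cuts the finish by one (this holds down to a finish of 29).
Need 32 − 30 = 2 days off Wardrobe → Wardrobe becomes 3 days, finish becomes 30.

2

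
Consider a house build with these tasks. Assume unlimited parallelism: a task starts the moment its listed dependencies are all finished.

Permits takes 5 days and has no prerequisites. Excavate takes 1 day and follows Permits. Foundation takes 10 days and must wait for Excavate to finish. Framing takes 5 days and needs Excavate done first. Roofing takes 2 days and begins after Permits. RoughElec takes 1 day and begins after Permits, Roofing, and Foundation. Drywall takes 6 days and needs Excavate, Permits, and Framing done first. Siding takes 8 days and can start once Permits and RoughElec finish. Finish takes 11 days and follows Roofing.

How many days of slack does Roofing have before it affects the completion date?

Permits→Excavate→Foundation→RoughElec→Siding = 5+1+10+1+8 = 25 sets the makespan at 25 days.
Longest path through Roofing: 18 days (earliest finish 7, latest finish 14).
So Roofing can slip 14 − 7 = 7 days.

7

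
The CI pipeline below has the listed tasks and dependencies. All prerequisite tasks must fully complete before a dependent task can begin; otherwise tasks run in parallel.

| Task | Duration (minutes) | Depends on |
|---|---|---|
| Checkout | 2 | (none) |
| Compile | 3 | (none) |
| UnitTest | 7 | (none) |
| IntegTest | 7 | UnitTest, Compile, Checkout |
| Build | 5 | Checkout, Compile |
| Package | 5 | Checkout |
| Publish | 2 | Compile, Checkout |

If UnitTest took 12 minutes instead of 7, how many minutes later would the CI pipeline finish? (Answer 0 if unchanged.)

5

Critical path before the change: UnitTest→IntegTest = 7+7 = 14 giving 14 minutes.
UnitTest lies on that path, so at 12 minutes the path becomes 19 minutes.
That remains the longest chain; total 19 minutes.
Change in finish: 19 − 14 = +5 minutes.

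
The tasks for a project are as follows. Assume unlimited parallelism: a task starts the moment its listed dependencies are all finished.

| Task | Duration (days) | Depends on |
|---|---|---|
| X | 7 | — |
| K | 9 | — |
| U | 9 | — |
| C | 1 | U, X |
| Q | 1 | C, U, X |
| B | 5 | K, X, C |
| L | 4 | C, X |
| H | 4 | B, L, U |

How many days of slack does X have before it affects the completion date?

2

U→C→B→H = 9+1+5+4 = 19 sets the makespan at 19 days.
X finishes as early as 7 and must finish by 9.
Float = 19 − 17 = 2.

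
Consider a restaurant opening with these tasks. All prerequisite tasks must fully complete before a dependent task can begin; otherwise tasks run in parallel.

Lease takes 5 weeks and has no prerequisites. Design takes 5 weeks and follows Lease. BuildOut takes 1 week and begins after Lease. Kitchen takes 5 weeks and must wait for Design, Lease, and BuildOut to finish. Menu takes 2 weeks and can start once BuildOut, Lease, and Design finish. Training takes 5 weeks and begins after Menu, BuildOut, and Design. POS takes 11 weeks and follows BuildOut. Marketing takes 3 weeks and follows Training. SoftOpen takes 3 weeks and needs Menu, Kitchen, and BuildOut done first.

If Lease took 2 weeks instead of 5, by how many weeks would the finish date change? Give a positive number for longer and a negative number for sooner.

-3

As given, the longest chain is Lease→Design→Menu→Training→Marketing = 5+5+2+5+3 = 20, so the finish is 20 weeks.
Since Lease is critical, the -3 change carries straight to that chain (now 17 weeks).
The critical path is still Lease→Design→Menu→Training→Marketing; finish is now 17 weeks.
Change in finish: 17 − 20 = -3 weeks.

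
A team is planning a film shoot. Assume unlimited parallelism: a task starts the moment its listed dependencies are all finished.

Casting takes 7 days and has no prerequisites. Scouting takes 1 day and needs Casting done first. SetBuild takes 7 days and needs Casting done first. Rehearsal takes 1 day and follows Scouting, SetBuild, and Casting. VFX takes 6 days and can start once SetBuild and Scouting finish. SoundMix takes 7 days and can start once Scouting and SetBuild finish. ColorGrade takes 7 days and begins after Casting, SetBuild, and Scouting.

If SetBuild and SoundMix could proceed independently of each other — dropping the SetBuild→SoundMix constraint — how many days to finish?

21

With the dependency in place, Casting→SetBuild→SoundMix = 7+7+7 = 21 sets the finish at 21 days.
Without SetBuild→SoundMix, SoundMix's earliest start moves from 14 to 8.
After: Casting→SetBuild→ColorGrade = 7+7+7 = 21 → 21 days.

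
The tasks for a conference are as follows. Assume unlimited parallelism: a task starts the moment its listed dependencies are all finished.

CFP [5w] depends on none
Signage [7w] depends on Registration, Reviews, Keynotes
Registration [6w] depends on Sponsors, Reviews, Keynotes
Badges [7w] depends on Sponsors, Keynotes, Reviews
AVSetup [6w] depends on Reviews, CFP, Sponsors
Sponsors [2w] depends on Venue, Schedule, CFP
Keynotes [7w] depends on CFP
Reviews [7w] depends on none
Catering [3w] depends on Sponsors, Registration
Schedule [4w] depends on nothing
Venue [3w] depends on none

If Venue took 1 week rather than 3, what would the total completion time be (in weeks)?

25

Actual critical path: CFP→Keynotes→Registration→Signage = 5+7+6+7 = 25 ⇒ 25 weeks.
The longest path through Venue is only 18 weeks, so Venue has float 7.
No other chain overtakes it, so the finish is 25 weeks.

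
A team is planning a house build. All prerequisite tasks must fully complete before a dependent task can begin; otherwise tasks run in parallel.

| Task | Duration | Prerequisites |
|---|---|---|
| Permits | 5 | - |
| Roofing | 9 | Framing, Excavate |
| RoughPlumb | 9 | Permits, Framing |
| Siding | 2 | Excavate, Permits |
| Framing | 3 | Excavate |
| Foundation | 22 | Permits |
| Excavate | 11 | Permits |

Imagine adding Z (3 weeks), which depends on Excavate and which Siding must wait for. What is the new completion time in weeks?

Originally the schedule takes 28 weeks.
With Z inserted, Siding now waits for max(Excavate, Permits, Z).
New critical path: Permits→Excavate→Framing→Roofing = 5+11+3+9 = 28 ⇒ 28 weeks.

28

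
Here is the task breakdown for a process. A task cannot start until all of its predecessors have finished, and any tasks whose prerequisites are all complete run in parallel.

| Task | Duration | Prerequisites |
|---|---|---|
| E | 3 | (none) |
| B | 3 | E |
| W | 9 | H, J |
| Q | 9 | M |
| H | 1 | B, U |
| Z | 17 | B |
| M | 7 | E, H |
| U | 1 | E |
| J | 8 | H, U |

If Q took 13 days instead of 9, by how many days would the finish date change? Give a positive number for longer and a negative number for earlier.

Baseline: E→B→H→J→W = 3+3+1+8+9 = 24 → 24 days.
Q has 1 day of float (longest path through it is 23).
The binding chain switches to E→B→H→M→Q = 3+3+1+7+13 = 27; finish 27 days.
Change in finish: 27 − 24 = +3 days.

3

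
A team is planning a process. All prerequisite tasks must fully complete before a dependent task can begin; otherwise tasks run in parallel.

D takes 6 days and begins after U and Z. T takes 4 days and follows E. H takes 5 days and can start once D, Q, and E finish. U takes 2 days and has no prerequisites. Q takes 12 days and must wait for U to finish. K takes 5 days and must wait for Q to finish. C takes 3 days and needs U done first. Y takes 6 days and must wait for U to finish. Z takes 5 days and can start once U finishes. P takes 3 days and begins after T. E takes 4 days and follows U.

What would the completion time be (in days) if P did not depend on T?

With the dependency in place, U→Q→H = 2+12+5 = 19 sets the finish at 19 days.
Without T→P, P's earliest start moves from 10 to 0.
After: U→Q→H = 2+12+5 = 19 → 19 days.

19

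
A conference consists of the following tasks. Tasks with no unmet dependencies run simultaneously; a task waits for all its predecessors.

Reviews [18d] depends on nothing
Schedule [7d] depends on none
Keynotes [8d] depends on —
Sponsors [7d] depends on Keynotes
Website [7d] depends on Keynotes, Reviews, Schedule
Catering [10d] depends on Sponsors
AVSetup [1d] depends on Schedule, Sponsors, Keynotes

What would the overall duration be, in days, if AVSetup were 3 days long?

Actual critical path: Reviews→Website = 18+7 = 25 ⇒ 25 days.
AVSetup is off the critical path — its longest chain is 16 days, giving 9 of slack.
The critical path is still Reviews→Website; finish is now 25 days.

25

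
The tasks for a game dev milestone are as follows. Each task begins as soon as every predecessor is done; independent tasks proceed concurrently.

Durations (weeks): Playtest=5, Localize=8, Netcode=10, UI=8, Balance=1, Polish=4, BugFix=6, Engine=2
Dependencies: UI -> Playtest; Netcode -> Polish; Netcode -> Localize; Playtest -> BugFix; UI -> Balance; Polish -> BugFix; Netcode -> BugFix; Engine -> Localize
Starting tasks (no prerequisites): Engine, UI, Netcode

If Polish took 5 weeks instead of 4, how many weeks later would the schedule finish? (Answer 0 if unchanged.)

As given, the longest chain is Netcode→Polish→BugFix = 10+4+6 = 20, so the finish is 20 weeks.
Polish is on the critical path; changing it to 5 makes that path 21 weeks.
That remains the longest chain; total 21 weeks.
Change in finish: 21 − 20 = +1 weeks.

1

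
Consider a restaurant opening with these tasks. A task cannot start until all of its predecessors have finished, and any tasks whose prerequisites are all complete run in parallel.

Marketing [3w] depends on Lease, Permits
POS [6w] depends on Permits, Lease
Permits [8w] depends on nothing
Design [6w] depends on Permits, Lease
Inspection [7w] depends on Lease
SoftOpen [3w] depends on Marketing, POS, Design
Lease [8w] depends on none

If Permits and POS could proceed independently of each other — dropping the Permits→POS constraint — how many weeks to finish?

Before: longest chain Lease→Design→SoftOpen = 8+6+3 = 17, finish 17.
Dropping Permits→POS doesn't change POS's earliest start (8); another predecessor still binds.
After: Lease→Design→SoftOpen = 8+6+3 = 17 → 17 weeks.

17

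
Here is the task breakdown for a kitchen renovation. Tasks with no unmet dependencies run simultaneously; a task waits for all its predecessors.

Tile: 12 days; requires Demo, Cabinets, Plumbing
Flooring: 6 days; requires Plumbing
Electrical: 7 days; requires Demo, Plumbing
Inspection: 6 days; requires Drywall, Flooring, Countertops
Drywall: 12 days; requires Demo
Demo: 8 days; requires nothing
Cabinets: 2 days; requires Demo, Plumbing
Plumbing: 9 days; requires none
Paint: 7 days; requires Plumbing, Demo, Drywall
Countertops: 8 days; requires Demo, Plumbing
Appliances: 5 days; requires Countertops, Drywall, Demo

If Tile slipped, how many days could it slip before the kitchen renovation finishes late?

The longest chain is Demo→Drywall→Paint = 8+12+7 = 27; overall finish 27 days.
The longest chain containing Tile totals 23 days.
Slack of Tile = 15 − 11 = 4 days.

4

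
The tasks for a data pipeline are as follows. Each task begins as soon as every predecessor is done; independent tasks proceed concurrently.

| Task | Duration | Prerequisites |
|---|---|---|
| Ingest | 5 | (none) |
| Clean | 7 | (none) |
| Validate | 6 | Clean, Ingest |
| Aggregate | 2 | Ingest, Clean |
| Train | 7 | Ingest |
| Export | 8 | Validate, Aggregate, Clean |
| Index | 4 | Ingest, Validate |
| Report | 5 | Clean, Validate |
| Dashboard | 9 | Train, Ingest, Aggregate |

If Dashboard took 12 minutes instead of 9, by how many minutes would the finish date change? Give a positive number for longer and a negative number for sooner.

3

Critical path before the change: Ingest→Train→Dashboard = 5+7+9 = 21 giving 21 minutes.
Dashboard lies on that path, so at 12 minutes the path becomes 24 minutes.
The critical path is still Ingest→Train→Dashboard; finish is now 24 minutes.
Change in finish: 24 − 21 = +3 minutes.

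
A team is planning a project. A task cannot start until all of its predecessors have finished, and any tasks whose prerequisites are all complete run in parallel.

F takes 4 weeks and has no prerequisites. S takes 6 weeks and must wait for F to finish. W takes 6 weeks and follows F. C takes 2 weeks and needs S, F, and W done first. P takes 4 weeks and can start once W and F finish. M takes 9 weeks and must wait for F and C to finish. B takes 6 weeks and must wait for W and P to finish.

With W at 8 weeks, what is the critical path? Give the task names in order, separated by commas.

As given, the longest chain is F→W→C→M = 4+6+2+9 = 21, so the finish is 21 weeks.
W lies on that path, so at 8 weeks the path becomes 23 weeks.
The critical path is still F→W→C→M; finish is now 23 weeks.

F, W, C, M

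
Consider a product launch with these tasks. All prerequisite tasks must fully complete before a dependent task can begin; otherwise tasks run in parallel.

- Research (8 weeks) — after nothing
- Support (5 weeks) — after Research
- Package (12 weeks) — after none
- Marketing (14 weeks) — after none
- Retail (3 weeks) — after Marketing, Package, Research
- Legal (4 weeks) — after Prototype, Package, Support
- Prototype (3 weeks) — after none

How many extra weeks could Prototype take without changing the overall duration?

10

Research→Support→Legal = 8+5+4 = 17 sets the makespan at 17 weeks.
Prototype finishes as early as 3 and must finish by 13.
Float = 17 − 7 = 10.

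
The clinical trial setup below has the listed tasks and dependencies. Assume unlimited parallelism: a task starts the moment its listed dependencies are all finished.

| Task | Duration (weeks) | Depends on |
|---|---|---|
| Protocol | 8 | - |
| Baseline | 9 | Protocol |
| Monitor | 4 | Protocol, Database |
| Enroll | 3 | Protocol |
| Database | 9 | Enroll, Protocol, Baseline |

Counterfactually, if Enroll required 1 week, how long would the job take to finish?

The binding path is Protocol→Baseline→Database→Monitor = 8+9+9+4 = 30; finish at 30 weeks.
Enroll has 6 weeks of float (longest path through it is 24).
No other chain overtakes it, so the finish is 30 weeks.

30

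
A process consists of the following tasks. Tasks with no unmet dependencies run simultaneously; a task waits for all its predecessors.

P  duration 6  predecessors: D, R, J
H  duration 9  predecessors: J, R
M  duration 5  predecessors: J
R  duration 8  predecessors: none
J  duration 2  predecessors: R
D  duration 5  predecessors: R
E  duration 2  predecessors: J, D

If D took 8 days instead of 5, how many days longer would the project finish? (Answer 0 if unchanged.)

Critical path before the change: R→D→P = 8+5+6 = 19 giving 19 days.
D lies on that path, so at 8 days the path becomes 22 days.
The critical path is still R→D→P; finish is now 22 days.
Change in finish: 22 − 19 = +3 days.

3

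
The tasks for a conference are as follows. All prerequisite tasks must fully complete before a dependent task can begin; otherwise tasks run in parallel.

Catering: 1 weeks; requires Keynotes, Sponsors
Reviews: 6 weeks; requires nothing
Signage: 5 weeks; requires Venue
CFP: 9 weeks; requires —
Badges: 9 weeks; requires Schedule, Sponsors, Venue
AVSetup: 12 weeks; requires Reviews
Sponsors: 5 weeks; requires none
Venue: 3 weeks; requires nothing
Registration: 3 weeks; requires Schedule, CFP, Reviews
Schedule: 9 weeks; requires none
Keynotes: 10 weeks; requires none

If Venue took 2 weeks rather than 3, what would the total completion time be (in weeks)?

18

Actual critical path: Reviews→AVSetup = 6+12 = 18 ⇒ 18 weeks.
Venue has 6 weeks of float (longest path through it is 12).
The critical path is still Reviews→AVSetup; finish is now 18 weeks.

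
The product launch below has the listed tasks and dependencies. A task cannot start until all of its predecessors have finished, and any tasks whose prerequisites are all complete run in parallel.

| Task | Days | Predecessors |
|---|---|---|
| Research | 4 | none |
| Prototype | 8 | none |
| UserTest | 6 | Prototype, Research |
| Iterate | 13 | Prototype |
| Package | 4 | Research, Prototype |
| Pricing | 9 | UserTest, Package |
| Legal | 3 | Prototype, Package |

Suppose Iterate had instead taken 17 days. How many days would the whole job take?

25

The binding path is Prototype→UserTest→Pricing = 8+6+9 = 23; finish at 23 days.
Iterate has 2 days of float (longest path through it is 21).
Now Prototype→Iterate = 8+17 = 25 is longest, so the finish becomes 25 days.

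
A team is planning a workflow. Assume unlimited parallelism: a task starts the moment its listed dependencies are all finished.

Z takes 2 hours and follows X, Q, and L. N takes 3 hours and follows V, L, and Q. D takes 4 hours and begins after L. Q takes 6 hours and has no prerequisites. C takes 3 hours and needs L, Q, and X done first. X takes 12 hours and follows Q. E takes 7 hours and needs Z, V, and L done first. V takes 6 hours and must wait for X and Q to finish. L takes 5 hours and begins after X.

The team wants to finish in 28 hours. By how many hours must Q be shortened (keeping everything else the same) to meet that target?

Current finish: 32 hours; target: 28.
Q is on every critical path, so each hour cut from Q cuts the finish by one (this holds down to a finish of 27).
Need 32 − 28 = 4 hours off Q → Q becomes 2 hours, finish becomes 28.

4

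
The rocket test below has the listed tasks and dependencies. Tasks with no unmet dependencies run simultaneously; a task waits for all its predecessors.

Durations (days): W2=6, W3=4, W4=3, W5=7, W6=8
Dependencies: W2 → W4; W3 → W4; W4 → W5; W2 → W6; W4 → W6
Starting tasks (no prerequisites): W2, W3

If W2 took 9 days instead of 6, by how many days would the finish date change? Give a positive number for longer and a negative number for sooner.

The binding path is W2→W4→W6 = 6+3+8 = 17; finish at 17 days.
W2 is on the critical path; changing it to 9 makes that path 20 days.
That remains the longest chain; total 20 days.
Change in finish: 20 − 17 = +3 days.

3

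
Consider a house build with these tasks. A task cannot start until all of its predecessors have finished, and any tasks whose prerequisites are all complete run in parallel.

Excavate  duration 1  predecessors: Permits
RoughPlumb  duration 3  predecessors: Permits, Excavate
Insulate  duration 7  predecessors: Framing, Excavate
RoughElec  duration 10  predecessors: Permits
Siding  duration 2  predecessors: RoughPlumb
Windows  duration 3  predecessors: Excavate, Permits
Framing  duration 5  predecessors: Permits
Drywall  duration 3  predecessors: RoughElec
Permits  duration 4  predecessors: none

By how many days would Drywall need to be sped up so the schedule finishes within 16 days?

Current finish: 17 days; target: 16.
Drywall is on every critical path, so each day cut from Drywall cuts the finish by one (this holds down to a finish of 16).
Need 17 − 16 = 1 day off Drywall → Drywall becomes 2 days, finish becomes 16.

1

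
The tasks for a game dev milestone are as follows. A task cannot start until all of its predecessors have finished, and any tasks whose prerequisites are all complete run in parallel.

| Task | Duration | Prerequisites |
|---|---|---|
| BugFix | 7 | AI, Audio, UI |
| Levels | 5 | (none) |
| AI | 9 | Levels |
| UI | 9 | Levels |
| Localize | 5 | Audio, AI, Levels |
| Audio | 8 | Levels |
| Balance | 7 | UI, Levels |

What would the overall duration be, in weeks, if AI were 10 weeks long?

The binding path is Levels→AI→BugFix = 5+9+7 = 21; finish at 21 weeks.
Since AI is critical, the +1 change carries straight to that chain (now 22 weeks).
That remains the longest chain; total 22 weeks.

22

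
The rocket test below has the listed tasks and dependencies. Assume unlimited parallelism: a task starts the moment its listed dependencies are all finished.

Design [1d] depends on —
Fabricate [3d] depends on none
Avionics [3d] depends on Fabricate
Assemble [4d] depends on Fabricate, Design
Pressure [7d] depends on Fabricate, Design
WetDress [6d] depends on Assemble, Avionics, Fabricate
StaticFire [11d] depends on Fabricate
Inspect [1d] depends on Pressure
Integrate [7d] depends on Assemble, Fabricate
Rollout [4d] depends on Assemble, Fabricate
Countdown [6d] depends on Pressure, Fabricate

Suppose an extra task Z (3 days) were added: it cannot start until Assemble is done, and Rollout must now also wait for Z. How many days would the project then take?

16

Originally the project takes 16 days.
With Z inserted, Rollout now waits for max(Assemble, Fabricate, Z).
New critical path: Fabricate→Pressure→Countdown = 3+7+6 = 16 ⇒ 16 days.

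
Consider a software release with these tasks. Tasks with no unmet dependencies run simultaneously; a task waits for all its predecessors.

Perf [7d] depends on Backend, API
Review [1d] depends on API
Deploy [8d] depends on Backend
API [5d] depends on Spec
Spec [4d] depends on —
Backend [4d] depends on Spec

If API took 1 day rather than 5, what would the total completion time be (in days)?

16

Critical path before the change: Spec→API→Perf = 4+5+7 = 16 giving 16 days.
API is on the critical path; changing it to 1 makes that path 12 days.
Now Spec→Backend→Deploy = 4+4+8 = 16 is longest, so the finish becomes 16 days.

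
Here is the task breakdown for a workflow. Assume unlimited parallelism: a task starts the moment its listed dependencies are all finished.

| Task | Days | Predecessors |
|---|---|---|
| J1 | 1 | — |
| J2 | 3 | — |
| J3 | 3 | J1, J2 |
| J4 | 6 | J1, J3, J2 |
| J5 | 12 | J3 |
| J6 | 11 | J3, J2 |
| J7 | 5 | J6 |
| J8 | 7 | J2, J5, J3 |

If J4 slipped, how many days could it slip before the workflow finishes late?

The longest chain is J2→J3→J5→J8 = 3+3+12+7 = 25; overall finish 25 days.
The longest chain containing J4 totals 12 days.
Float = 25 − 12 = 13.

13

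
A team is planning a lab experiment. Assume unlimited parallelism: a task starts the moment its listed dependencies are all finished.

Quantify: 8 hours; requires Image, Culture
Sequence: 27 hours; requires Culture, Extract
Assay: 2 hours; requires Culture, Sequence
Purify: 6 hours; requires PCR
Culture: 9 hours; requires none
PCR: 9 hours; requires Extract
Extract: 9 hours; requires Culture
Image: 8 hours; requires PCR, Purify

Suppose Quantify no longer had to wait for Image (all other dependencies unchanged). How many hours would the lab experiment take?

47

Original critical path: Culture→Extract→PCR→Purify→Image→Quantify = 9+9+9+6+8+8 = 49 ⇒ 49 hours.
Without Image→Quantify, Quantify's earliest start moves from 41 to 9.
After: Culture→Extract→Sequence→Assay = 9+9+27+2 = 47 → 47 hours.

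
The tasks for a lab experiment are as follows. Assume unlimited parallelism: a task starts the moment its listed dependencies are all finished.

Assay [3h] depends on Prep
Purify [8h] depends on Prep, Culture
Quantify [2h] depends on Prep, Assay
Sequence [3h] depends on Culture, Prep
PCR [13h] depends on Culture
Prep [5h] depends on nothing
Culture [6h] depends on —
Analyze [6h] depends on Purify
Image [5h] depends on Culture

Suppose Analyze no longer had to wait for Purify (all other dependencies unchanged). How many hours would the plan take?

Original critical path: Culture→Purify→Analyze = 6+8+6 = 20 ⇒ 20 hours.
Without Purify→Analyze, Analyze's earliest start moves from 14 to 0.
New critical path: Culture→PCR = 6+13 = 19 ⇒ 19 hours.

19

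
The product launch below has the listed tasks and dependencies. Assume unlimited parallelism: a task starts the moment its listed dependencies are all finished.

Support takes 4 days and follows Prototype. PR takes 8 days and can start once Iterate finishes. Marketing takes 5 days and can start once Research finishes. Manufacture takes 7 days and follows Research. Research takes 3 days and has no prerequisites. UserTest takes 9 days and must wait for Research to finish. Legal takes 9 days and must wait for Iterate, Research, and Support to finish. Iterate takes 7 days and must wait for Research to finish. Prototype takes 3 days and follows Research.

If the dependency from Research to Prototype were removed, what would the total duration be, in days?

19

Original critical path: Research→Prototype→Support→Legal = 3+3+4+9 = 19 ⇒ 19 days.
Without Research→Prototype, Prototype's earliest start moves from 3 to 0.
New critical path: Research→Iterate→Legal = 3+7+9 = 19 ⇒ 19 days.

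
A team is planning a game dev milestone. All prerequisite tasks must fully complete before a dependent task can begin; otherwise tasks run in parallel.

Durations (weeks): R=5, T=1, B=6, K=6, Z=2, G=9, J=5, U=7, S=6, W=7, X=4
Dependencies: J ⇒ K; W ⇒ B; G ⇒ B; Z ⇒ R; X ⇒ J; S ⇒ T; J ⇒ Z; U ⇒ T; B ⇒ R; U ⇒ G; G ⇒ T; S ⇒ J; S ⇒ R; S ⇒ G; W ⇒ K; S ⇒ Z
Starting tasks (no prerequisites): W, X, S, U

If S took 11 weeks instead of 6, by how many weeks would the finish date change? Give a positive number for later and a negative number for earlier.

As given, the longest chain is U→G→B→R = 7+9+6+5 = 27, so the finish is 27 weeks.
S is off the critical path — its longest chain is 26 weeks, giving 1 of slack.
New critical path: S→G→B→R = 11+9+6+5 = 31 ⇒ 31 weeks.
Change in finish: 31 − 27 = +4 weeks.

4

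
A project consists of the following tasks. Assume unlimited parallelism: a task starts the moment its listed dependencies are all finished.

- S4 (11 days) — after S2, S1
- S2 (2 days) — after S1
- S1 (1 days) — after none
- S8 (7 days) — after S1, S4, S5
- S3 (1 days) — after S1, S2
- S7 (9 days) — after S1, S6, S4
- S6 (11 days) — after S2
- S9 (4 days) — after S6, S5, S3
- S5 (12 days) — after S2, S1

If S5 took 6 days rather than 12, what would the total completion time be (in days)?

The binding path is S1→S2→S4→S7 = 1+2+11+9 = 23; finish at 23 days.
S5 is off the critical path — its longest chain is 22 days, giving 1 of slack.
That remains the longest chain; total 23 days.

23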